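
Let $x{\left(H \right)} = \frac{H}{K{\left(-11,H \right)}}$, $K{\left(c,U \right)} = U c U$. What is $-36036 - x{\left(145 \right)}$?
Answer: $- \frac{57477419}{1595} \approx -36036.0$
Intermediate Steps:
$K{\left(c,U \right)} = c U^{2}$
$x{\left(H \right)} = - \frac{1}{11 H}$ ($x{\left(H \right)} = \frac{H}{\left(-11\right) H^{2}} = H \left(- \frac{1}{11 H^{2}}\right) = - \frac{1}{11 H}$)
$-36036 - x{\left(145 \right)} = -36036 - - \frac{1}{11 \cdot 145} = -36036 - \left(- \frac{1}{11}\right) \frac{1}{145} = -36036 - - \frac{1}{1595} = -36036 + \frac{1}{1595} = - \frac{57477419}{1595}$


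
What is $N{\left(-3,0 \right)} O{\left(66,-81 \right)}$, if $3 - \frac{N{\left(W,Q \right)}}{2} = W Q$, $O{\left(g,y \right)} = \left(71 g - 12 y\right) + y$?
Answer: $33462$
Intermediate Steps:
$O{\left(g,y \right)} = - 11 y + 71 g$ ($O{\left(g,y \right)} = \left(- 12 y + 71 g\right) + y = - 11 y + 71 g$)
$N{\left(W,Q \right)} = 6 - 2 Q W$ ($N{\left(W,Q \right)} = 6 - 2 W Q = 6 - 2 Q W$)
$N{\left(-3,0 \right)} O{\left(66,-81 \right)} = \left(6 - 0 \left(-3\right)\right) \left(\left(-11\right) \left(-81\right) + 71 \cdot 66\right) = \left(6 + 0\right) \left(891 + 4686\right) = 6 \cdot 5577 = 33462$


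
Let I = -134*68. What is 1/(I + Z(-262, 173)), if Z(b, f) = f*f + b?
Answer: 1/20555 ≈ 4.8650e-5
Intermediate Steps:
I = -9112
Z(b, f) = b + f² (Z(b, f) = f² + b = b + f²)
1/(I + Z(-262, 173)) = 1/(-9112 + (-262 + 173²)) = 1/(-9112 + (-262 + 29929)) = 1/(-9112 + 29667) = 1/20555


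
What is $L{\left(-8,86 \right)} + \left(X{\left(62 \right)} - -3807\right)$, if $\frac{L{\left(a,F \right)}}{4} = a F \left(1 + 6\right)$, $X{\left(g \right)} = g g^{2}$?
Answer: $222871$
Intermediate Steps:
$X{\left(g \right)} = g^{3}$
$L{\left(a,F \right)} = 28 F a$ ($L{\left(a,F \right)} = 4 a F \left(1 + 6\right) = 4 F a 7 = 4 \cdot 7 F a = 28 F a$)
$L{\left(-8,86 \right)} + \left(X{\left(62 \right)} - -3807\right) = 28 \cdot 86 \left(-8\right) - \left(-3807 - 62^{3}\right) = -19264 + \left(238328 + 3807\right) = -19264 + 242135 = 222871$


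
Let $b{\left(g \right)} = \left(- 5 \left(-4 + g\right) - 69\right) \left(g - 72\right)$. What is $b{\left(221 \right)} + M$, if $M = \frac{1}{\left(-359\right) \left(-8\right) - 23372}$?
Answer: $- \frac{3524893001}{20500} \approx -1.7195 \cdot 10^{5}$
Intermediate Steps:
$b{\left(g \right)} = \left(-72 + g\right) \left(-49 - 5 g\right)$ ($b{\left(g \right)} = \left(\left(20 - 5 g\right) - 69\right) \left(-72 + g\right) = \left(-49 - 5 g\right) \left(-72 + g\right) = \left(-72 + g\right) \left(-49 - 5 g\right)$)
$M = - \frac{1}{20500}$ ($M = \frac{1}{2872 - 23372} = \frac{1}{-20500} = - \frac{1}{20500} \approx -4.878 \cdot 10^{-5}$)
$b{\left(221 \right)} + M = \left(3528 - 5 \cdot 221^{2} + 311 \cdot 221\right) - \frac{1}{20500} = \left(3528 - 244205 + 68731\right) - \frac{1}{20500} = -171946 - \frac{1}{20500} = - \frac{3524893001}{20500}$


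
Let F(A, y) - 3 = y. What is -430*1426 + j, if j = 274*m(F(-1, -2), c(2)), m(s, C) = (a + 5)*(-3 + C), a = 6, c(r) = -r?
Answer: -628250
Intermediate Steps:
F(A, y) = 3 + y
m(s, C) = -33 + 11*C (m(s, C) = (6 + 5)*(-3 + C) = 11*(-3 + C) = -33 + 11*C)
j = -15070 (j = 274*(-33 + 11*(-1*2)) = 274*(-33 + 11*(-2)) = 274*(-33 - 22) = 274*(-55) = -15070)
-430*1426 + j = -430*1426 - 15070 = -613180 - 15070 = -628250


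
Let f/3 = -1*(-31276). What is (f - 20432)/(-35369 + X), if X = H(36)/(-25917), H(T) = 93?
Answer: -317034022/152776411 ≈ -2.0751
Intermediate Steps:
X = -31/8639 (X = 93/(-25917) = 93*(-1/25917) = -31/8639 ≈ -0.0035884)
f = 93828 (f = 3*(-1*(-31276)) = 3*31276 = 93828)
(f - 20432)/(-35369 + X) = (93828 - 20432)/(-35369 - 31/8639) = 73396/(-305552822/8639) = 73396*(-8639/305552822) = -317034022/152776411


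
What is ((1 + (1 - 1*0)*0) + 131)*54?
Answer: 7128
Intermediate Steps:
((1 + (1 - 1*0)*0) + 131)*54 = ((1 + (1 + 0)*0) + 131)*54 = ((1 + 1*0) + 131)*54 = ((1 + 0) + 131)*54 = (1 + 131)*54 = 132*54 = 7128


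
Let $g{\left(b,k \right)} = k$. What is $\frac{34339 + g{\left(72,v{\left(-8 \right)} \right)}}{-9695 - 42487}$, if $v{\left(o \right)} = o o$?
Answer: $- \frac{34403}{52182} \approx -0.65929$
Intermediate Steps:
$v{\left(o \right)} = o^{2}$
$\frac{34339 + g{\left(72,v{\left(-8 \right)} \right)}}{-9695 - 42487} = \frac{34339 + \left(-8\right)^{2}}{-9695 - 42487} = \frac{34339 + 64}{-52182} = 34403 \left(- \frac{1}{52182}\right) = - \frac{34403}{52182}$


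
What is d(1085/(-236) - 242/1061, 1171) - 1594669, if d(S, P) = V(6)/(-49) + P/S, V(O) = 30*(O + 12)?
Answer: -94429874618421/59206553 ≈ -1.5949e+6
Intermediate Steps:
V(O) = 360 + 30*O (V(O) = 30*(12 + O) = 360 + 30*O)
d(S, P) = -540/49 + P/S (d(S, P) = (360 + 30*6)/(-49) + P/S = (360 + 180)*(-1/49) + P/S = 540*(-1/49) + P/S = -540/49 + P/S)
d(1085/(-236) - 242/1061, 1171) - 1594669 = (-540/49 + 1171/(1085/(-236) - 242/1061)) - 1594669 = (-540/49 + 1171/(1085*(-1/236) - 242*1/1061)) - 1594669 = (-540/49 + 1171/(-1085/236 - 242/1061)) - 1594669 = (-540/49 + 1171/(-1208297/250396)) - 1594669 = (-540/49 + 1171*(-250396/1208297)) - 1594669 = (-540/49 - 293213716/1208297) - 1594669 = -15019952464/59206553 - 1594669 = -94429874618421/59206553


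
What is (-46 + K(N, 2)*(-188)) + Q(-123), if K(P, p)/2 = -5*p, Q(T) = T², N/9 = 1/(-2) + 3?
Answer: 18843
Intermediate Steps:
N = 45/2 (N = 9*(1/(-2) + 3) = 9*(-½ + 3) = 9*(5/2) = 45/2 ≈ 22.500)
K(P, p) = -10*p (K(P, p) = 2*(-5*p) = -10*p)
(-46 + K(N, 2)*(-188)) + Q(-123) = (-46 - 10*2*(-188)) + (-123)² = (-46 - 20*(-188)) + 15129 = (-46 + 3760) + 15129 = 3714 + 15129 = 18843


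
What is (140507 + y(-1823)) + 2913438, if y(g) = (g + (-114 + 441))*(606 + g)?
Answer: 4874577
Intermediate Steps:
y(g) = (327 + g)*(606 + g) (y(g) = (g + 327)*(606 + g) = (327 + g)*(606 + g))
(140507 + y(-1823)) + 2913438 = (140507 + (198162 + (-1823)² + 933*(-1823))) + 2913438 = (140507 + (198162 + 3323329 - 1700859)) + 2913438 = (140507 + 1820632) + 2913438 = 1961139 + 2913438 = 4874577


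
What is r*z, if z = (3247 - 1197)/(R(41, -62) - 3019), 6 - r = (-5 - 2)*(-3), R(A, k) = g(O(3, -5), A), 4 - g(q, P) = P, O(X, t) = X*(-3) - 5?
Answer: 15375/1528 ≈ 10.062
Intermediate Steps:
O(X, t) = -5 - 3*X (O(X, t) = -3*X - 5 = -5 - 3*X)
g(q, P) = 4 - P
R(A, k) = 4 - A
r = -15 (r = 6 - (-5 - 2)*(-3) = 6 - (-7)*(-3) = 6 - 1*21 = 6 - 21 = -15)
z = -1025/1528 (z = (3247 - 1197)/((4 - 1*41) - 3019) = 2050/((4 - 41) - 3019) = 2050/(-37 - 3019) = 2050/(-3056) = 2050*(-1/3056) = -1025/1528 ≈ -0.67081)
r*z = -15*(-1025/1528) = 15375/1528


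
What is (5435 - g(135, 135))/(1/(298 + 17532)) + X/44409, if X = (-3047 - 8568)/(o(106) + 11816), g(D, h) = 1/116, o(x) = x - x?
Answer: 1474652450361761585/15217365576 ≈ 9.6906e+7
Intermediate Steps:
o(x) = 0
g(D, h) = 1/116
X = -11615/11816 (X = (-3047 - 8568)/(0 + 11816) = -11615/11816 ≈ -0.98299)
(5435 - g(135, 135))/(1/(298 + 17532)) + X/44409 = (5435 - 1*1/116)/(1/(298 + 17532)) - 11615/11816/44409 = (5435 - 1/116)/(1/17830) - 11615/11816*1/44409 = 630459/(116*(1/17830)) - 11615/524736744 = (630459/116)*17830 - 11615/524736744 = 5620541985/58 - 11615/524736744 = 1474652450361761585/15217365576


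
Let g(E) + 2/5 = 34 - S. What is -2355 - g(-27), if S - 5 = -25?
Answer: -12043/5 ≈ -2408.6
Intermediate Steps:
S = -20 (S = 5 - 25 = -20)
g(E) = 268/5 (g(E) = -⅖ + (34 - 1*(-20)) = -⅖ + (34 + 20) = -⅖ + 54 = 268/5)
-2355 - g(-27) = -2355 - 1*268/5 = -2355 - 268/5 = -12043/5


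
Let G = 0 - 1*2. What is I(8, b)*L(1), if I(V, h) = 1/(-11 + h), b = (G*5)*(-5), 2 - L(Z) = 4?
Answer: -2/39 ≈ -0.051282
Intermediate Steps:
G = -2 (G = 0 - 2 = -2)
L(Z) = -2 (L(Z) = 2 - 1*4 = 2 - 4 = -2)
b = 50 (b = -2*5*(-5) = -10*(-5) = 50)
I(8, b)*L(1) = -2/(-11 + 50) = -2/39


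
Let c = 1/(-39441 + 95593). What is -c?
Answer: -1/56152 ≈ -1.7809e-5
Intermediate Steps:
c = 1/56152 ≈ 1.7809e-5
-c = -1*1/56152 = -1/56152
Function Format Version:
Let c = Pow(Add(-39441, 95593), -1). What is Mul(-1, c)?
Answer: Rational(-1, 56152) ≈ -1.7809e-5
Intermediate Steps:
c = Rational(1, 56152) (c = Pow(56152, -1) = Rational(1, 56152) ≈ 1.7809e-5)
Mul(-1, c) = Mul(-1, Rational(1, 56152)) = Rational(-1, 56152)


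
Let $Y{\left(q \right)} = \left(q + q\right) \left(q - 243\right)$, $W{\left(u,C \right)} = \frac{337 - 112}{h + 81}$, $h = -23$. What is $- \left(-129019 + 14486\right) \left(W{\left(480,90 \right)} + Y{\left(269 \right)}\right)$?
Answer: $\frac{92946850957}{58} \approx 1.6025 \cdot 10^{9}$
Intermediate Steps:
$W{\left(u,C \right)} = \frac{225}{58}$ ($W{\left(u,C \right)} = \frac{337 - 112}{-23 + 81} = \frac{225}{58}$)
$Y{\left(q \right)} = 2 q \left(-243 + q\right)$
$- \left(-129019 + 14486\right) \left(W{\left(480,90 \right)} + Y{\left(269 \right)}\right) = - \left(-129019 + 14486\right) \left(\frac{225}{58} + 2 \cdot 269 \left(-243 + 269\right)\right) = - \left(-114533\right) \left(\frac{225}{58} + 2 \cdot 269 \cdot 26\right) = - \left(-114533\right) \left(\frac{225}{58} + 13988\right) = - \frac{\left(-114533\right) 811529}{58} = \left(-1\right) \left(- \frac{92946850957}{58}\right) = \frac{92946850957}{58}$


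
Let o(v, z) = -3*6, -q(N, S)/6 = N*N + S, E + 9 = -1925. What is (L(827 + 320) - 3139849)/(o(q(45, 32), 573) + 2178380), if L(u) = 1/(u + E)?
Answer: -1235530582/857185447 ≈ -1.4414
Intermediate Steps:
E = -1934 (E = -9 - 1925 = -1934)
q(N, S) = -6*S - 6*N**2 (q(N, S) = -6*(N*N + S) = -6*(N**2 + S) = -6*(S + N**2) = -6*S - 6*N**2)
o(v, z) = -18
L(u) = 1/(-1934 + u) (L(u) = 1/(u - 1934) = 1/(-1934 + u))
(L(827 + 320) - 3139849)/(o(q(45, 32), 573) + 2178380) = (1/(-1934 + (827 + 320)) - 3139849)/(-18 + 2178380) = (1/(-1934 + 1147) - 3139849)/2178362 = (1/(-787) - 3139849)*(1/2178362) = (-1/787 - 3139849)*(1/2178362) = -2471061164/787*1/2178362 = -1235530582/857185447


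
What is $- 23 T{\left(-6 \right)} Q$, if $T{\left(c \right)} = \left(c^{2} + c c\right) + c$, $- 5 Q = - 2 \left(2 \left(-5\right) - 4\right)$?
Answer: $\frac{42504}{5} \approx 8500.8$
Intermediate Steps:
$Q = - \frac{28}{5}$ ($Q = - \frac{\left(-2\right) \left(2 \left(-5\right) - 4\right)}{5} = - \frac{\left(-2\right) \left(-10 - 4\right)}{5} = - \frac{\left(-2\right) \left(-14\right)}{5} = \left(- \frac{1}{5}\right) 28 = - \frac{28}{5} \approx -5.6$)
$T{\left(c \right)} = c + 2 c^{2}$ ($T{\left(c \right)} = \left(c^{2} + c^{2}\right) + c = 2 c^{2} + c = c + 2 c^{2}$)
$- 23 T{\left(-6 \right)} Q = - 23 \left(- 6 \left(1 + 2 \left(-6\right)\right)\right) \left(- \frac{28}{5}\right) = - 23 \left(- 6 \left(1 - 12\right)\right) \left(- \frac{28}{5}\right) = - 23 \left(\left(-6\right) \left(-11\right)\right) \left(- \frac{28}{5}\right) = \left(-23\right) 66 \left(- \frac{28}{5}\right) = \left(-1518\right) \left(- \frac{28}{5}\right) = \frac{42504}{5}$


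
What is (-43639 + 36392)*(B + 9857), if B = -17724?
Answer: 57012149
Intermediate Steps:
(-43639 + 36392)*(B + 9857) = (-43639 + 36392)*(-17724 + 9857) = -7247*(-7867) = 57012149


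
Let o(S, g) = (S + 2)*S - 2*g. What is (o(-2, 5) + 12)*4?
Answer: 8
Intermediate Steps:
o(S, g) = -2*g + S*(2 + S) (o(S, g) = (2 + S)*S - 2*g = S*(2 + S) - 2*g = -2*g + S*(2 + S))
(o(-2, 5) + 12)*4 = (((-2)² - 2*5 + 2*(-2)) + 12)*4 = ((4 - 10 - 4) + 12)*4 = (-10 + 12)*4 = 2*4 = 8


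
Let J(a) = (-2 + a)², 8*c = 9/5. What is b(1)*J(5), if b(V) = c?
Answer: 81/40 ≈ 2.0250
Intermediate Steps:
c = 9/40 (c = (9/5)/8 = (9*(⅕))/8 = (⅛)*(9/5) = 9/40 ≈ 0.22500)
b(V) = 9/40
b(1)*J(5) = 9*(-2 + 5)²/40 = (9/40)*3² = (9/40)*9 = 81/40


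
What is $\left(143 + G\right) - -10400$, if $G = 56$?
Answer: $10599$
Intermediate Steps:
$\left(143 + G\right) - -10400 = \left(143 + 56\right) - -10400 = 199 + 10400 = 10599$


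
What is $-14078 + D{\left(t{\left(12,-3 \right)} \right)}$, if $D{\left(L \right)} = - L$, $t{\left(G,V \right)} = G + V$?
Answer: $-14087$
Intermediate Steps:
$-14078 + D{\left(t{\left(12,-3 \right)} \right)} = -14078 - \left(12 - 3\right) = -14078 - 9 = -14087$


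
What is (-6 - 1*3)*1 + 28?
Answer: 19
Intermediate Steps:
(-6 - 1*3)*1 + 28 = (-6 - 3)*1 + 28 = -9*1 + 28 = -9 + 28 = 19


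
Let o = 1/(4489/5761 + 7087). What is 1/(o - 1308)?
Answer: -40832696/53409160607 ≈ -0.00076453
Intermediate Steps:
o = 5761/40832696 (o = 1/(4489*(1/5761) + 7087) = 1/(4489/5761 + 7087) = 1/(40832696/5761) = 5761/40832696 ≈ 0.00014109)
1/(o - 1308) = 1/(5761/40832696 - 1308) = 1/(-53409160607/40832696) = -40832696/53409160607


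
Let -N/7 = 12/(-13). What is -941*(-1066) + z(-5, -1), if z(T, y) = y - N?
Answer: 13040281/13 ≈ 1.0031e+6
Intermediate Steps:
N = 84/13 (N = -84/(-13) = -84*(-1)/13 = -7*(-12/13) = 84/13 ≈ 6.4615)
z(T, y) = -84/13 + y (z(T, y) = y - 1*84/13 = y - 84/13 = -84/13 + y)
-941*(-1066) + z(-5, -1) = -941*(-1066) + (-84/13 - 1) = 1003106 - 97/13 = 13040281/13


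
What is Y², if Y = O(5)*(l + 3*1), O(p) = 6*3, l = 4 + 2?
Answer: 26244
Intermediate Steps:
l = 6
O(p) = 18
Y = 162 (Y = 18*(6 + 3*1) = 18*(6 + 3) = 18*9 = 162)
Y² = 162² = 26244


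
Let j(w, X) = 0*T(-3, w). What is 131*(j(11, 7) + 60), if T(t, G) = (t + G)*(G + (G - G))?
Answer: 7860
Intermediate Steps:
T(t, G) = G*(G + t) (T(t, G) = (G + t)*(G + 0) = (G + t)*G = G*(G + t))
j(w, X) = 0 (j(w, X) = 0*(w*(w - 3)) = 0*(w*(-3 + w)) = 0)
131*(j(11, 7) + 60) = 131*(0 + 60) = 131*60 = 7860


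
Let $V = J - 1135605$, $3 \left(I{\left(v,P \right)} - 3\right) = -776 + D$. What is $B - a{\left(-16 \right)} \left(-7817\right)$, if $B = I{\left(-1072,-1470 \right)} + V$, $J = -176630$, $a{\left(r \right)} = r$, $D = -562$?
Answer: $-1437750$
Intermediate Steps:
$I{\left(v,P \right)} = -443$ ($I{\left(v,P \right)} = 3 + \frac{-776 - 562}{3} = 3 + \frac{1}{3} \left(-1338\right) = 3 - 446 = -443$)
$V = -1312235$ ($V = -176630 - 1135605 = -1312235$)
$B = -1312678$ ($B = -443 - 1312235 = -1312678$)
$B - a{\left(-16 \right)} \left(-7817\right) = -1312678 - \left(-16\right) \left(-7817\right) = -1312678 - 125072 = -1437750$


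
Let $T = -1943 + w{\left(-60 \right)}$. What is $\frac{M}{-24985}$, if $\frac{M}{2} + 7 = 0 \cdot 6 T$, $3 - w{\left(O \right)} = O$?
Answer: $\frac{14}{24985} \approx 0.00056034$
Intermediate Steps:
$w{\left(O \right)} = 3 - O$
$T = -1880$ ($T = -1943 + \left(3 - -60\right) = -1943 + \left(3 + 60\right) = -1943 + 63 = -1880$)
$M = -14$ ($M = -14 + 2 \cdot 0 \cdot 6 \left(-1880\right) = -14 + 2 \cdot 0 \left(-1880\right) = -14 + 2 \cdot 0 = -14 + 0 = -14$)
$\frac{M}{-24985} = - \frac{14}{-24985} = \left(-14\right) \left(- \frac{1}{24985}\right) = \frac{14}{24985}$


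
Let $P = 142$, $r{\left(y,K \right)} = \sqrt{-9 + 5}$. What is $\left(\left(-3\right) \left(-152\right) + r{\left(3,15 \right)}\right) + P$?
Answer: $598 + 2 i \approx 598.0 + 2.0 i$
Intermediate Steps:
$r{\left(y,K \right)} = 2 i$ ($r{\left(y,K \right)} = \sqrt{-4} = 2 i$)
$\left(\left(-3\right) \left(-152\right) + r{\left(3,15 \right)}\right) + P = \left(\left(-3\right) \left(-152\right) + 2 i\right) + 142 = \left(456 + 2 i\right) + 142 = 598 + 2 i$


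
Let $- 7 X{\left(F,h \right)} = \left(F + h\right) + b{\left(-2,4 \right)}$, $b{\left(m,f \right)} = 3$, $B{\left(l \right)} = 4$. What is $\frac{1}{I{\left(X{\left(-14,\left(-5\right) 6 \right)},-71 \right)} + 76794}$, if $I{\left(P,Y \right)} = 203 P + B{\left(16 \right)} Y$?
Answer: $\frac{1}{77699} \approx 1.287 \cdot 10^{-5}$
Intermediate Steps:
$X{\left(F,h \right)} = - \frac{3}{7} - \frac{F}{7} - \frac{h}{7}$ ($X{\left(F,h \right)} = - \frac{\left(F + h\right) + 3}{7} = - \frac{3 + F + h}{7} = - \frac{3}{7} - \frac{F}{7} - \frac{h}{7}$)
$I{\left(P,Y \right)} = 4 Y + 203 P$ ($I{\left(P,Y \right)} = 203 P + 4 Y = 4 Y + 203 P$)
$\frac{1}{I{\left(X{\left(-14,\left(-5\right) 6 \right)},-71 \right)} + 76794} = \frac{1}{\left(4 \left(-71\right) + 203 \left(- \frac{3}{7} - -2 - \frac{\left(-5\right) 6}{7}\right)\right) + 76794} = \frac{1}{\left(-284 + 203 \left(- \frac{3}{7} + 2 - - \frac{30}{7}\right)\right) + 76794} = \frac{1}{\left(-284 + 203 \left(- \frac{3}{7} + 2 + \frac{30}{7}\right)\right) + 76794} = \frac{1}{\left(-284 + 203 \cdot \frac{41}{7}\right) + 76794} = \frac{1}{\left(-284 + 1189\right) + 76794} = \frac{1}{905 + 76794} = \frac{1}{77699}$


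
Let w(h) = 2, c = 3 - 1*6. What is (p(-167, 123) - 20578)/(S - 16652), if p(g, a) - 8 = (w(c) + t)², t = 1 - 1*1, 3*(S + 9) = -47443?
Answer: 4407/6959 ≈ 0.63328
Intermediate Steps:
S = -47470/3 (S = -9 + (⅓)*(-47443) = -9 - 47443/3 = -47470/3 ≈ -15823.)
c = -3 (c = 3 - 6 = -3)
t = 0 (t = 1 - 1 = 0)
p(g, a) = 12 (p(g, a) = 8 + (2 + 0)² = 8 + 2² = 8 + 4 = 12)
(p(-167, 123) - 20578)/(S - 16652) = (12 - 20578)/(-47470/3 - 16652) = -20566/(-97426/3) = -20566*(-3/97426) = 4407/6959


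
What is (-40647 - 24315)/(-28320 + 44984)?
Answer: -32481/8332 ≈ -3.8983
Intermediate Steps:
(-40647 - 24315)/(-28320 + 44984) = -64962/16664 = -64962*1/16664 = -32481/8332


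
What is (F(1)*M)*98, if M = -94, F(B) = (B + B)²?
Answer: -36848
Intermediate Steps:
F(B) = 4*B² (F(B) = (2*B)² = 4*B²)
(F(1)*M)*98 = ((4*1²)*(-94))*98 = ((4*1)*(-94))*98 = (4*(-94))*98 = -376*98 = -36848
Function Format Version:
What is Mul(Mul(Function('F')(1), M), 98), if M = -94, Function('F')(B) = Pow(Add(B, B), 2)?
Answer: -36848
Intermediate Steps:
Function('F')(B) = Mul(4, Pow(B, 2)) (Function('F')(B) = Pow(Mul(2, B), 2) = Mul(4, Pow(B, 2)))
Mul(Mul(Function('F')(1), M), 98) = Mul(Mul(Mul(4, Pow(1, 2)), -94), 98) = Mul(Mul(Mul(4, 1), -94), 98) = Mul(Mul(4, -94), 98) = Mul(-376, 98) = -36848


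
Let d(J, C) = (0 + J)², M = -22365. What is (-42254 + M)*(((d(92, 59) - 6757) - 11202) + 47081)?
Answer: -2428769734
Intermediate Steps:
d(J, C) = J²
(-42254 + M)*(((d(92, 59) - 6757) - 11202) + 47081) = (-42254 - 22365)*(((92² - 6757) - 11202) + 47081) = -64619*(((8464 - 6757) - 11202) + 47081) = -64619*((1707 - 11202) + 47081) = -64619*(-9495 + 47081) = -64619*37586 = -2428769734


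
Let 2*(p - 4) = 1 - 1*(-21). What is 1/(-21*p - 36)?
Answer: -1/351 ≈ -0.0028490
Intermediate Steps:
p = 15 (p = 4 + (1 - 1*(-21))/2 = 4 + (1 + 21)/2 = 4 + (1/2)*22 = 4 + 11 = 15)
1/(-21*p - 36) = 1/(-21*15 - 36) = 1/(-315 - 36) = 1/(-351) = -1/351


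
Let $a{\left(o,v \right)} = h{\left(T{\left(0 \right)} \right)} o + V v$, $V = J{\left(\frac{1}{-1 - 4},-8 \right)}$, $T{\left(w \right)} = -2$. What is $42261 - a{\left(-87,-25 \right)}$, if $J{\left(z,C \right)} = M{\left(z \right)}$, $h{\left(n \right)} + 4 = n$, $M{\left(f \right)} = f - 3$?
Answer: $41659$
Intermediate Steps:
$M{\left(f \right)} = -3 + f$
$h{\left(n \right)} = -4 + n$
$J{\left(z,C \right)} = -3 + z$
$V = - \frac{16}{5}$ ($V = -3 + \frac{1}{-1 - 4} = -3 + \frac{1}{-5} = -3 - \frac{1}{5} = - \frac{16}{5} \approx -3.2$)
$a{\left(o,v \right)} = - 6 o - \frac{16 v}{5}$ ($a{\left(o,v \right)} = \left(-4 - 2\right) o - \frac{16 v}{5} = - 6 o - \frac{16 v}{5}$)
$42261 - a{\left(-87,-25 \right)} = 42261 - \left(\left(-6\right) \left(-87\right) - -80\right) = 42261 - \left(522 + 80\right) = 42261 - 602 = 41659$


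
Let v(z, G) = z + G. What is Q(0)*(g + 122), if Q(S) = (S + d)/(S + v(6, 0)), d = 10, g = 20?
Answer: 710/3 ≈ 236.67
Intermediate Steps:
v(z, G) = G + z
Q(S) = (10 + S)/(6 + S) (Q(S) = (S + 10)/(S + (0 + 6)) = (10 + S)/(S + 6) = (10 + S)/(6 + S))
Q(0)*(g + 122) = ((10 + 0)/(6 + 0))*(20 + 122) = (10/6)*142 = ((1/6)*10)*142 = (5/3)*142 = 710/3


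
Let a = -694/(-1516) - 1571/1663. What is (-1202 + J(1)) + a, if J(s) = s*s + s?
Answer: -1513278557/1260554 ≈ -1200.5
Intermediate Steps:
J(s) = s + s² (J(s) = s² + s = s + s²)
a = -613757/1260554 (a = -694*(-1/1516) - 1571*1/1663 = 347/758 - 1571/1663 = -613757/1260554 ≈ -0.48689)
(-1202 + J(1)) + a = (-1202 + 1*(1 + 1)) - 613757/1260554 = (-1202 + 1*2) - 613757/1260554 = (-1202 + 2) - 613757/1260554 = -1200 - 613757/1260554 = -1513278557/1260554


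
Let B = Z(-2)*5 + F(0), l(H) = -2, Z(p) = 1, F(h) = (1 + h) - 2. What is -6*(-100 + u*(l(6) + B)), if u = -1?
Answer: 612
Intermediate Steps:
F(h) = -1 + h
B = 4 (B = 1*5 + (-1 + 0) = 5 - 1 = 4)
-6*(-100 + u*(l(6) + B)) = -6*(-100 - (-2 + 4)) = -6*(-100 - 1*2) = -6*(-100 - 2) = -6*(-102) = 612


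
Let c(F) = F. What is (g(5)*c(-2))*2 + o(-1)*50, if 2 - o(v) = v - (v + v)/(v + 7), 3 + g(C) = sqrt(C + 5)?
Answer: 436/3 - 4*sqrt(10) ≈ 132.68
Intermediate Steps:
g(C) = -3 + sqrt(5 + C) (g(C) = -3 + sqrt(C + 5) = -3 + sqrt(5 + C))
o(v) = 2 - v + 2*v/(7 + v) (o(v) = 2 - (v - (v + v)/(v + 7)) = 2 - (v - 2*v/(7 + v)) = 2 + (-v + 2*v/(7 + v)) = 2 - v + 2*v/(7 + v))
(g(5)*c(-2))*2 + o(-1)*50 = ((-3 + sqrt(5 + 5))*(-2))*2 + ((14 - 1*(-1)**2 - 3*(-1))/(7 - 1))*50 = ((-3 + sqrt(10))*(-2))*2 + ((14 - 1*1 + 3)/6)*50 = (6 - 2*sqrt(10))*2 + ((14 - 1 + 3)/6)*50 = (12 - 4*sqrt(10)) + ((1/6)*16)*50 = (12 - 4*sqrt(10)) + (8/3)*50 = (12 - 4*sqrt(10)) + 400/3 = 436/3 - 4*sqrt(10)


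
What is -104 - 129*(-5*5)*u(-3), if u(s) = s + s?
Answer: -19454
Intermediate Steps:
u(s) = 2*s
-104 - 129*(-5*5)*u(-3) = -104 - 129*(-5*5)*2*(-3) = -104 - (-3225)*(-6) = -104 - 129*150 = -104 - 19350 = -19454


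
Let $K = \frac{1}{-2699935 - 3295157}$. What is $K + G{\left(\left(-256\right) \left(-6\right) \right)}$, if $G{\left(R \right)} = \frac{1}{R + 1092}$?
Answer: $\frac{124843}{328231287} \approx 0.00038035$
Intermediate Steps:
$K = - \frac{1}{5995092}$ ($K = \frac{1}{-5995092} = - \frac{1}{5995092} \approx -1.668 \cdot 10^{-7}$)
$G{\left(R \right)} = \frac{1}{1092 + R}$
$K + G{\left(\left(-256\right) \left(-6\right) \right)} = - \frac{1}{5995092} + \frac{1}{1092 - -1536} = - \frac{1}{5995092} + \frac{1}{1092 + 1536} = - \frac{1}{5995092} + \frac{1}{2628} = \frac{124843}{328231287}$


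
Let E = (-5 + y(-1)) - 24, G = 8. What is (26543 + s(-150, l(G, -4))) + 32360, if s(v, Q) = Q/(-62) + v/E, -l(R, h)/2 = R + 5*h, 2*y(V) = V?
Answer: 107742179/1829 ≈ 58908.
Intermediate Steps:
y(V) = V/2
l(R, h) = -10*h - 2*R (l(R, h) = -2*(R + 5*h) = -10*h - 2*R)
E = -59/2 (E = (-5 + (½)*(-1)) - 24 = (-5 - ½) - 24 = -11/2 - 24 = -59/2 ≈ -29.500)
s(v, Q) = -2*v/59 - Q/62 (s(v, Q) = Q/(-62) + v/(-59/2) = Q*(-1/62) + v*(-2/59) = -Q/62 - 2*v/59 = -2*v/59 - Q/62)
(26543 + s(-150, l(G, -4))) + 32360 = (26543 + (-2/59*(-150) - (-10*(-4) - 2*8)/62)) + 32360 = (26543 + (300/59 - (40 - 16)/62)) + 32360 = (26543 + (300/59 - 1/62*24)) + 32360 = (26543 + (300/59 - 12/31)) + 32360 = (26543 + 8592/1829) + 32360 = 48555739/1829 + 32360 = 107742179/1829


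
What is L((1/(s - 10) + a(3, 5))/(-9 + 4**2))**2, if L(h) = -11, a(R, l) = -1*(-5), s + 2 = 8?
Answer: 121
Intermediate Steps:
s = 6 (s = -2 + 8 = 6)
a(R, l) = 5
L((1/(s - 10) + a(3, 5))/(-9 + 4**2))**2 = (-11)**2 = 121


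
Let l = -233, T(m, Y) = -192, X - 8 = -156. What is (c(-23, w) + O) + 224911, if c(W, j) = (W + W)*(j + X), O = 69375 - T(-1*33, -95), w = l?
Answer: 312004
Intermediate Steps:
X = -148 (X = 8 - 156 = -148)
w = -233
O = 69567 (O = 69375 - 1*(-192) = 69375 + 192 = 69567)
c(W, j) = 2*W*(-148 + j) (c(W, j) = (W + W)*(j - 148) = (2*W)*(-148 + j) = 2*W*(-148 + j))
(c(-23, w) + O) + 224911 = (2*(-23)*(-148 - 233) + 69567) + 224911 = (2*(-23)*(-381) + 69567) + 224911 = (17526 + 69567) + 224911 = 87093 + 224911 = 312004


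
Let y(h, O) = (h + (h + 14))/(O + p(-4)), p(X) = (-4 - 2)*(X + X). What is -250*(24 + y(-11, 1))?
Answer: -292000/49 ≈ -5959.2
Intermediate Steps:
p(X) = -12*X
y(h, O) = (14 + 2*h)/(48 + O) (y(h, O) = (h + (h + 14))/(O - 12*(-4)) = (h + (14 + h))/(O + 48) = (14 + 2*h)/(48 + O))
-250*(24 + y(-11, 1)) = -250*(24 + 2*(7 - 11)/(48 + 1)) = -250*(24 + 2*(-4)/49) = -250*(24 + 2*(1/49)*(-4)) = -250*(24 - 8/49) = -250*1168/49 = -292000/49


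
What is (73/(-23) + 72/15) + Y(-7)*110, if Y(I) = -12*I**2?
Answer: -7438013/115 ≈ -64678.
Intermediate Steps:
(73/(-23) + 72/15) + Y(-7)*110 = (73/(-23) + 72/15) - 12*(-7)**2*110 = (73*(-1/23) + 72*(1/15)) - 12*49*110 = (-73/23 + 24/5) - 588*110 = 187/115 - 64680 = -7438013/115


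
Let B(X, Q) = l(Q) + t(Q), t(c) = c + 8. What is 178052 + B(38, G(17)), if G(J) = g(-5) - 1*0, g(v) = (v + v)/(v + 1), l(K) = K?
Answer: 178065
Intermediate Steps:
t(c) = 8 + c
g(v) = 2*v/(1 + v) (g(v) = (2*v)/(1 + v) = 2*v/(1 + v))
G(J) = 5/2 (G(J) = 2*(-5)/(1 - 5) - 1*0 = 2*(-5)/(-4) + 0 = 2*(-5)*(-¼) + 0 = 5/2 + 0 = 5/2)
B(X, Q) = 8 + 2*Q (B(X, Q) = Q + (8 + Q) = 8 + 2*Q)
178052 + B(38, G(17)) = 178052 + (8 + 2*(5/2)) = 178052 + (8 + 5) = 178052 + 13 = 178065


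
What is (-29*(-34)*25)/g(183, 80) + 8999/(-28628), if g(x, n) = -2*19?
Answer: -353011081/543932 ≈ -649.00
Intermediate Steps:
g(x, n) = -38
(-29*(-34)*25)/g(183, 80) + 8999/(-28628) = (-29*(-34)*25)/(-38) + 8999/(-28628) = (986*25)*(-1/38) + 8999*(-1/28628) = 24650*(-1/38) - 8999/28628 = -12325/19 - 8999/28628 = -353011081/543932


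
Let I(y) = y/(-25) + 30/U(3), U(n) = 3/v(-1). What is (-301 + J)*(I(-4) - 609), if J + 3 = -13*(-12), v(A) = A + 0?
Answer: 2289708/25 ≈ 91588.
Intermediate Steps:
v(A) = A
J = 153 (J = -3 - 13*(-12) = -3 + 156 = 153)
U(n) = -3 (U(n) = 3/(-1) = 3*(-1) = -3)
I(y) = -10 - y/25 (I(y) = y/(-25) + 30/(-3) = y*(-1/25) + 30*(-⅓) = -y/25 - 10 = -10 - y/25)
(-301 + J)*(I(-4) - 609) = (-301 + 153)*((-10 - 1/25*(-4)) - 609) = -148*((-10 + 4/25) - 609) = -148*(-246/25 - 609) = -148*(-15471/25) = 2289708/25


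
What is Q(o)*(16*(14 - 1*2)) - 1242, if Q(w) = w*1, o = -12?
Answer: -3546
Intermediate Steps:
Q(w) = w
Q(o)*(16*(14 - 1*2)) - 1242 = -192*(14 - 1*2) - 1242 = -192*(14 - 2) - 1242 = -192*12 - 1242 = -12*192 - 1242 = -2304 - 1242 = -3546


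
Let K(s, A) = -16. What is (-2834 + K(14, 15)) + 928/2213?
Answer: -6306122/2213 ≈ -2849.6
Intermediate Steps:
(-2834 + K(14, 15)) + 928/2213 = (-2834 - 16) + 928/2213 = -2850 + 928*(1/2213) = -2850 + 928/2213 = -6306122/2213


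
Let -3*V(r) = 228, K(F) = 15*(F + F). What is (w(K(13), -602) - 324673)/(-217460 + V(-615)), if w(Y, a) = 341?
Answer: 81083/54384 ≈ 1.4909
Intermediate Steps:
K(F) = 30*F (K(F) = 15*(2*F) = 30*F)
V(r) = -76 (V(r) = -⅓*228 = -76)
(w(K(13), -602) - 324673)/(-217460 + V(-615)) = (341 - 324673)/(-217460 - 76) = -324332/(-217536) = -324332*(-1/217536) = 81083/54384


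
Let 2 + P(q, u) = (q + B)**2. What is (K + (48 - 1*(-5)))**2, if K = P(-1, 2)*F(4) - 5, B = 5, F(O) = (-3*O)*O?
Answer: 389376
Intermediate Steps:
F(O) = -3*O**2
P(q, u) = -2 + (5 + q)**2 (P(q, u) = -2 + (q + 5)**2 = -2 + (5 + q)**2)
K = -677 (K = (-2 + (5 - 1)**2)*(-3*4**2) - 5 = (-2 + 4**2)*(-3*16) - 5 = (-2 + 16)*(-48) - 5 = 14*(-48) - 5 = -672 - 5 = -677)
(K + (48 - 1*(-5)))**2 = (-677 + (48 - 1*(-5)))**2 = (-677 + (48 + 5))**2 = (-677 + 53)**2 = (-624)**2 = 389376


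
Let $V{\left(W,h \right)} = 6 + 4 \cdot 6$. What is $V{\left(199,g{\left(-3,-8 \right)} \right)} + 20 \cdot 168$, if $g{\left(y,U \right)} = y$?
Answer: $3390$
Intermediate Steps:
$V{\left(W,h \right)} = 30$ ($V{\left(W,h \right)} = 6 + 24 = 30$)
$V{\left(199,g{\left(-3,-8 \right)} \right)} + 20 \cdot 168 = 30 + 20 \cdot 168 = 30 + 3360 = 3390$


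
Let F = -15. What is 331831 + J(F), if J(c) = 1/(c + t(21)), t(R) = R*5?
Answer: 29864791/90 ≈ 3.3183e+5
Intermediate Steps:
t(R) = 5*R
J(c) = 1/(105 + c) (J(c) = 1/(c + 5*21) = 1/(c + 105) = 1/(105 + c))
331831 + J(F) = 331831 + 1/(105 - 15) = 331831 + 1/90 = 29864791/90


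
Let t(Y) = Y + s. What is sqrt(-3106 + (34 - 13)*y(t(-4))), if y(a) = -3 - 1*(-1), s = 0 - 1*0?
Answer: 2*I*sqrt(787) ≈ 56.107*I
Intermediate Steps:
s = 0 (s = 0 + 0 = 0)
t(Y) = Y (t(Y) = Y + 0 = Y)
y(a) = -2 (y(a) = -3 + 1 = -2)
sqrt(-3106 + (34 - 13)*y(t(-4))) = sqrt(-3106 + (34 - 13)*(-2)) = sqrt(-3106 + 21*(-2)) = sqrt(-3106 - 42) = sqrt(-3148) = 2*I*sqrt(787)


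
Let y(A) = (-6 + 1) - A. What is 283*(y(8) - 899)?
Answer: -258096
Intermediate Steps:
y(A) = -5 - A
283*(y(8) - 899) = 283*((-5 - 1*8) - 899) = 283*((-5 - 8) - 899) = 283*(-13 - 899) = 283*(-912) = -258096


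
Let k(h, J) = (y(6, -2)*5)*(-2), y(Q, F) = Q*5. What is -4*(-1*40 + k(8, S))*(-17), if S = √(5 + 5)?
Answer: -23120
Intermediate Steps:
y(Q, F) = 5*Q
S = √10 ≈ 3.1623
k(h, J) = -300 (k(h, J) = ((5*6)*5)*(-2) = (30*5)*(-2) = 150*(-2) = -300)
-4*(-1*40 + k(8, S))*(-17) = -4*(-1*40 - 300)*(-17) = -4*(-40 - 300)*(-17) = -(-1360)*(-17) = -4*5780 = -23120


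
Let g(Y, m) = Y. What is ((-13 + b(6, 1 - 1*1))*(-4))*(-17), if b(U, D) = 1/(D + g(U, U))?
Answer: -2618/3 ≈ -872.67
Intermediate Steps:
b(U, D) = 1/(D + U)
((-13 + b(6, 1 - 1*1))*(-4))*(-17) = ((-13 + 1/((1 - 1*1) + 6))*(-4))*(-17) = ((-13 + 1/((1 - 1) + 6))*(-4))*(-17) = ((-13 + 1/(0 + 6))*(-4))*(-17) = ((-13 + 1/6)*(-4))*(-17) = ((-13 + ⅙)*(-4))*(-17) = -77/6*(-4)*(-17) = (154/3)*(-17) = -2618/3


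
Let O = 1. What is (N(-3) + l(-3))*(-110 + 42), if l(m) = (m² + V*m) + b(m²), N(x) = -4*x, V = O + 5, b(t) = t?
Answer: -816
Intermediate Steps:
V = 6 (V = 1 + 5 = 6)
l(m) = 2*m² + 6*m (l(m) = (m² + 6*m) + m² = 2*m² + 6*m)
(N(-3) + l(-3))*(-110 + 42) = (-4*(-3) + 2*(-3)*(3 - 3))*(-110 + 42) = (12 + 2*(-3)*0)*(-68) = (12 + 0)*(-68) = 12*(-68) = -816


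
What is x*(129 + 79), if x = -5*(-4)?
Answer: 4160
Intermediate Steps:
x = 20
x*(129 + 79) = 20*(129 + 79) = 20*208 = 4160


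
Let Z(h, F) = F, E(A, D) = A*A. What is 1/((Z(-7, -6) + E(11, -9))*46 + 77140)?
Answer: 1/82430 ≈ 1.2132e-5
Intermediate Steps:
E(A, D) = A**2
1/((Z(-7, -6) + E(11, -9))*46 + 77140) = 1/((-6 + 11**2)*46 + 77140) = 1/((-6 + 121)*46 + 77140) = 1/(115*46 + 77140) = 1/(5290 + 77140) = 1/82430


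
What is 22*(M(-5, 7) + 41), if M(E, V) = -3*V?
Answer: 440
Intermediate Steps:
22*(M(-5, 7) + 41) = 22*(-3*7 + 41) = 22*(-21 + 41) = 22*20 = 440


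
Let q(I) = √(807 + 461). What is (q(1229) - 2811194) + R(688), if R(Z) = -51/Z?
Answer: -1934101523/688 + 2*√317 ≈ -2.8112e+6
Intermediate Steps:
q(I) = 2*√317 (q(I) = √1268 = 2*√317)
(q(1229) - 2811194) + R(688) = (2*√317 - 2811194) - 51/688 = (-2811194 + 2*√317) - 51*1/688 = (-2811194 + 2*√317) - 51/688 = -1934101523/688 + 2*√317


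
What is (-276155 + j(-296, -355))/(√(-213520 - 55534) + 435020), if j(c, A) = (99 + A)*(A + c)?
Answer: -23817127490/94621334727 + 109499*I*√269054/189242669454 ≈ -0.25171 + 0.00030013*I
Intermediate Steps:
(-276155 + j(-296, -355))/(√(-213520 - 55534) + 435020) = (-276155 + ((-355)² + 99*(-355) + 99*(-296) - 355*(-296)))/(√(-213520 - 55534) + 435020) = (-276155 + (126025 - 35145 - 29304 + 105080))/(√(-269054) + 435020) = (-276155 + 166656)/(I*√269054 + 435020) = -109499/(435020 + I*√269054)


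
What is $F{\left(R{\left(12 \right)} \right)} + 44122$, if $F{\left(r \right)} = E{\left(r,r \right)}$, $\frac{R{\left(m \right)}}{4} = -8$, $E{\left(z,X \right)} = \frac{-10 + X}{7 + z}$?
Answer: $\frac{1103092}{25} \approx 44124.0$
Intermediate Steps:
$E{\left(z,X \right)} = \frac{-10 + X}{7 + z}$
$R{\left(m \right)} = -32$ ($R{\left(m \right)} = 4 \left(-8\right) = -32$)
$F{\left(r \right)} = \frac{-10 + r}{7 + r}$
$F{\left(R{\left(12 \right)} \right)} + 44122 = \frac{-10 - 32}{7 - 32} + 44122 = \frac{1}{-25} \left(-42\right) + 44122 = \left(- \frac{1}{25}\right) \left(-42\right) + 44122 = \frac{42}{25} + 44122 = \frac{1103092}{25}$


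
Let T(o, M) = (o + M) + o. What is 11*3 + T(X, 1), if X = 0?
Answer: 34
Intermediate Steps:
T(o, M) = M + 2*o (T(o, M) = (M + o) + o = M + 2*o)
11*3 + T(X, 1) = 11*3 + (1 + 2*0) = 33 + (1 + 0) = 33 + 1 = 34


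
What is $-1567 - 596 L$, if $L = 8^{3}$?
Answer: $-306719$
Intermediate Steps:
$L = 512$
$-1567 - 596 L = -1567 - 305152 = -306719$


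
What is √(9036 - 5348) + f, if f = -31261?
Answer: -31261 + 2*√922 ≈ -31200.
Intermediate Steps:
√(9036 - 5348) + f = √(9036 - 5348) - 31261 = √3688 - 31261 = 2*√922 - 31261 = -31261 + 2*√922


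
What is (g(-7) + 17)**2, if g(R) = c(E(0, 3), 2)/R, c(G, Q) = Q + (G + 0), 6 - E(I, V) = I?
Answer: 12321/49 ≈ 251.45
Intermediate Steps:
E(I, V) = 6 - I
c(G, Q) = G + Q (c(G, Q) = Q + G = G + Q)
g(R) = 8/R (g(R) = ((6 - 1*0) + 2)/R = ((6 + 0) + 2)/R = (6 + 2)/R = 8/R)
(g(-7) + 17)**2 = (8/(-7) + 17)**2 = (8*(-1/7) + 17)**2 = (-8/7 + 17)**2 = (111/7)**2 = 12321/49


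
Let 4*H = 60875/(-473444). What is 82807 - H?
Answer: 156817970107/1893776 ≈ 82807.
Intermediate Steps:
H = -60875/1893776 (H = (60875/(-473444))/4 = (60875*(-1/473444))/4 = (1/4)*(-60875/473444) = -60875/1893776 ≈ -0.032145)
82807 - H = 82807 - 1*(-60875/1893776) = 82807 + 60875/1893776 = 156817970107/1893776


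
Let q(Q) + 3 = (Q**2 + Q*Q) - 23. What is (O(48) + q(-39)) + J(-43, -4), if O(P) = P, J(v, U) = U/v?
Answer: 131756/43 ≈ 3064.1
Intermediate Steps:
q(Q) = -26 + 2*Q**2 (q(Q) = -3 + ((Q**2 + Q*Q) - 23) = -3 + ((Q**2 + Q**2) - 23) = -3 + (2*Q**2 - 23) = -3 + (-23 + 2*Q**2) = -26 + 2*Q**2)
(O(48) + q(-39)) + J(-43, -4) = (48 + (-26 + 2*(-39)**2)) - 4/(-43) = (48 + (-26 + 2*1521)) - 4*(-1/43) = (48 + (-26 + 3042)) + 4/43 = (48 + 3016) + 4/43 = 3064 + 4/43 = 131756/43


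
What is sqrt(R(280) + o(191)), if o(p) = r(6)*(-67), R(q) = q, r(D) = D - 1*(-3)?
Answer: I*sqrt(323) ≈ 17.972*I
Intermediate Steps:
r(D) = 3 + D (r(D) = D + 3 = 3 + D)
o(p) = -603 (o(p) = (3 + 6)*(-67) = 9*(-67) = -603)
sqrt(R(280) + o(191)) = sqrt(280 - 603) = sqrt(-323) = I*sqrt(323)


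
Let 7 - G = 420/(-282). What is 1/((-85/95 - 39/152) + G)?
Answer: 7144/52423 ≈ 0.13628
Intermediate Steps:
G = 399/47 (G = 7 - 420/(-282) = 7 - 420*(-1)/282 = 7 - 1*(-70/47) = 7 + 70/47 = 399/47 ≈ 8.4894)
1/((-85/95 - 39/152) + G) = 1/((-85/95 - 39/152) + 399/47) = 1/((-85*1/95 - 39*1/152) + 399/47) = 1/((-17/19 - 39/152) + 399/47) = 1/(-175/152 + 399/47) = 1/(52423/7144) = 7144/52423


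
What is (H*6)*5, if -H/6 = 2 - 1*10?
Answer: 1440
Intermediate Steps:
H = 48 (H = -6*(2 - 1*10) = -6*(2 - 10) = -6*(-8) = 48)
(H*6)*5 = (48*6)*5 = 288*5 = 1440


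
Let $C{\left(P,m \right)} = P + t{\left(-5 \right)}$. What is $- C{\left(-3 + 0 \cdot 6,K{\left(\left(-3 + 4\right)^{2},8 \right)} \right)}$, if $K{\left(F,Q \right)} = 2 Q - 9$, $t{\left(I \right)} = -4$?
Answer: $7$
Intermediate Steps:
$K{\left(F,Q \right)} = -9 + 2 Q$
$C{\left(P,m \right)} = -4 + P$ ($C{\left(P,m \right)} = P - 4 = -4 + P$)
$- C{\left(-3 + 0 \cdot 6,K{\left(\left(-3 + 4\right)^{2},8 \right)} \right)} = - (-4 + \left(-3 + 0 \cdot 6\right)) = - (-4 + \left(-3 + 0\right)) = - (-4 - 3) = \left(-1\right) \left(-7\right) = 7$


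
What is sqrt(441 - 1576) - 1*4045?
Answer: -4045 + I*sqrt(1135) ≈ -4045.0 + 33.69*I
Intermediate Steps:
sqrt(441 - 1576) - 1*4045 = sqrt(-1135) - 4045 = I*sqrt(1135) - 4045 = -4045 + I*sqrt(1135)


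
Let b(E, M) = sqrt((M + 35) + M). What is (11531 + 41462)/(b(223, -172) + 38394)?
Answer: 678204414/491366515 - 52993*I*sqrt(309)/1474099545 ≈ 1.3802 - 0.00063193*I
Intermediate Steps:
b(E, M) = sqrt(35 + 2*M) (b(E, M) = sqrt((35 + M) + M) = sqrt(35 + 2*M))
(11531 + 41462)/(b(223, -172) + 38394) = (11531 + 41462)/(sqrt(35 + 2*(-172)) + 38394) = 52993/(sqrt(35 - 344) + 38394) = 52993/(sqrt(-309) + 38394) = 52993/(I*sqrt(309) + 38394) = 52993/(38394 + I*sqrt(309))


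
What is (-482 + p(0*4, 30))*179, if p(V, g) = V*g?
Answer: -86278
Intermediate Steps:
(-482 + p(0*4, 30))*179 = (-482 + (0*4)*30)*179 = (-482 + 0*30)*179 = (-482 + 0)*179 = -482*179 = -86278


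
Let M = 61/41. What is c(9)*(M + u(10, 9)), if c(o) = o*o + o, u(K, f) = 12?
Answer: 49770/41 ≈ 1213.9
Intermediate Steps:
M = 61/41 (M = 61*(1/41) = 61/41 ≈ 1.4878)
c(o) = o + o² (c(o) = o² + o = o + o²)
c(9)*(M + u(10, 9)) = (9*(1 + 9))*(61/41 + 12) = (9*10)*(553/41) = 90*(553/41) = 49770/41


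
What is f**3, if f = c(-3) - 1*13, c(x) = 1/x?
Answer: -64000/27 ≈ -2370.4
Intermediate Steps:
f = -40/3 (f = 1/(-3) - 1*13 = -1/3 - 13 = -40/3 ≈ -13.333)
f**3 = (-40/3)**3 = -64000/27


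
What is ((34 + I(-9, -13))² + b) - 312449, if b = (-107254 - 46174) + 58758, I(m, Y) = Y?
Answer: -406678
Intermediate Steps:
b = -94670 (b = -153428 + 58758 = -94670)
((34 + I(-9, -13))² + b) - 312449 = ((34 - 13)² - 94670) - 312449 = (21² - 94670) - 312449 = (441 - 94670) - 312449 = -94229 - 312449 = -406678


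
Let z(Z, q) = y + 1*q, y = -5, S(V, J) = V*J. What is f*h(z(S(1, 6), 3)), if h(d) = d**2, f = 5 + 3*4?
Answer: 68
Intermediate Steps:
S(V, J) = J*V
f = 17 (f = 5 + 12 = 17)
z(Z, q) = -5 + q (z(Z, q) = -5 + 1*q = -5 + q)
f*h(z(S(1, 6), 3)) = 17*(-5 + 3)**2 = 17*(-2)**2 = 17*4 = 68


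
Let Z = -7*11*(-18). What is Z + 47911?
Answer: 49297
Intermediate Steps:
Z = 1386 (Z = -77*(-18) = 1386)
Z + 47911 = 1386 + 47911 = 49297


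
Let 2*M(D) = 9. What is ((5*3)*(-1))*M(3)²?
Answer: -1215/4 ≈ -303.75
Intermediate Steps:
M(D) = 9/2 (M(D) = (½)*9 = 9/2)
((5*3)*(-1))*M(3)² = ((5*3)*(-1))*(9/2)² = (15*(-1))*(81/4) = -15*81/4 = -1215/4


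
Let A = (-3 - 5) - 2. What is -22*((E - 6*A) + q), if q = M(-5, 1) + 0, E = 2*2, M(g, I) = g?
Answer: -1298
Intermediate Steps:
A = -10 (A = -8 - 2 = -10)
E = 4
q = -5 (q = -5 + 0 = -5)
-22*((E - 6*A) + q) = -22*((4 - 6*(-10)) - 5) = -22*((4 + 60) - 5) = -22*(64 - 5) = -22*59 = -1298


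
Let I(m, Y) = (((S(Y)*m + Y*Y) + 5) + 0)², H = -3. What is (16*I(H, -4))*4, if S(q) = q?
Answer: 69696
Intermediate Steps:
I(m, Y) = (5 + Y² + Y*m)² (I(m, Y) = (((Y*m + Y*Y) + 5) + 0)² = (((Y*m + Y²) + 5) + 0)² = (((Y² + Y*m) + 5) + 0)² = ((5 + Y² + Y*m) + 0)² = (5 + Y² + Y*m)²)
(16*I(H, -4))*4 = (16*(5 + (-4)² - 4*(-3))²)*4 = (16*(5 + 16 + 12)²)*4 = (16*33²)*4 = (16*1089)*4 = 17424*4 = 69696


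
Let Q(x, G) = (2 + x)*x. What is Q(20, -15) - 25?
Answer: 415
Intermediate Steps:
Q(x, G) = x*(2 + x)
Q(20, -15) - 25 = 20*(2 + 20) - 25 = 20*22 - 25 = 440 - 25 = 415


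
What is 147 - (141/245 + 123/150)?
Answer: 356731/2450 ≈ 145.60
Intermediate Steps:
147 - (141/245 + 123/150) = 147 - (141*(1/245) + 123*(1/150)) = 147 - (141/245 + 41/50) = 147 - 1*3419/2450 = 147 - 3419/2450 = 356731/2450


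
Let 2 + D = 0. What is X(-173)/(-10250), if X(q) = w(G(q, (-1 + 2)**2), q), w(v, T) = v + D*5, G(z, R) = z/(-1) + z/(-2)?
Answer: -499/20500 ≈ -0.024341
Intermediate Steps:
D = -2 (D = -2 + 0 = -2)
G(z, R) = -3*z/2 (G(z, R) = z*(-1) + z*(-1/2) = -z - z/2 = -3*z/2)
w(v, T) = -10 + v (w(v, T) = v - 2*5 = v - 10 = -10 + v)
X(q) = -10 - 3*q/2
X(-173)/(-10250) = (-10 - 3/2*(-173))/(-10250) = (-10 + 519/2)*(-1/10250) = (499/2)*(-1/10250) = -499/20500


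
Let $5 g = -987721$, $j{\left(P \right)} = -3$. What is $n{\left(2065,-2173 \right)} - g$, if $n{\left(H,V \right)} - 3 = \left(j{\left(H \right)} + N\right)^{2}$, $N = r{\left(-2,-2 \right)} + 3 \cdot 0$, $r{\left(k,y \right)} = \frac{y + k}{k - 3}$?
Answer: $\frac{4938801}{25} \approx 1.9755 \cdot 10^{5}$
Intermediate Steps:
$g = - \frac{987721}{5}$ ($g = \frac{1}{5} \left(-987721\right) = - \frac{987721}{5} \approx -1.9754 \cdot 10^{5}$)
$r{\left(k,y \right)} = \frac{k + y}{-3 + k}$
$N = \frac{4}{5}$ ($N = \frac{-2 - 2}{-3 - 2} + 3 \cdot 0 = \frac{1}{-5} \left(-4\right) + 0 = \left(- \frac{1}{5}\right) \left(-4\right) + 0 = \frac{4}{5} + 0 = \frac{4}{5} \approx 0.8$)
$n{\left(H,V \right)} = \frac{196}{25}$ ($n{\left(H,V \right)} = 3 + \left(-3 + \frac{4}{5}\right)^{2} = 3 + \left(- \frac{11}{5}\right)^{2} = 3 + \frac{121}{25} = \frac{196}{25}$)
$n{\left(2065,-2173 \right)} - g = \frac{196}{25} - - \frac{987721}{5} = \frac{196}{25} + \frac{987721}{5} = \frac{4938801}{25}$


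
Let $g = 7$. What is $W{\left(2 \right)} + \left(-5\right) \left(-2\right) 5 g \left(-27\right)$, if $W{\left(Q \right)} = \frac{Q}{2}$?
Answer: $-9449$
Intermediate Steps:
$W{\left(Q \right)} = \frac{Q}{2}$ ($W{\left(Q \right)} = Q \frac{1}{2} = \frac{Q}{2}$)
$W{\left(2 \right)} + \left(-5\right) \left(-2\right) 5 g \left(-27\right) = \frac{1}{2} \cdot 2 + \left(-5\right) \left(-2\right) 5 \cdot 7 \left(-27\right) = 1 + 10 \cdot 5 \cdot 7 \left(-27\right) = 1 + 50 \cdot 7 \left(-27\right) = 1 + 350 \left(-27\right) = 1 - 9450 = -9449$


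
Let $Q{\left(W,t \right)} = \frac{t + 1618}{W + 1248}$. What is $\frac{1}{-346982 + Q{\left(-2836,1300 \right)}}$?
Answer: $- \frac{794}{275505167} \approx -2.882 \cdot 10^{-6}$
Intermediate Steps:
$Q{\left(W,t \right)} = \frac{1618 + t}{1248 + W}$
$\frac{1}{-346982 + Q{\left(-2836,1300 \right)}} = \frac{1}{-346982 + \frac{1618 + 1300}{1248 - 2836}} = \frac{1}{-346982 + \frac{1}{-1588} \cdot 2918} = \frac{1}{-346982 - \frac{1459}{794}} = \frac{1}{- \frac{275505167}{794}} = - \frac{794}{275505167}$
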